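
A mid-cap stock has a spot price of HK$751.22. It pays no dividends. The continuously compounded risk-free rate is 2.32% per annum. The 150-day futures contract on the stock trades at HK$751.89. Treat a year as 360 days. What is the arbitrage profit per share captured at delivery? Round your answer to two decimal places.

Fair futures: F* = S·e^(carry·T), with carry = r = 0.0232
F* = 751.22 · e^(0.0232 × 150/360) = 751.22 · e^0.009667 = 751.22 × 1.009714 = HK$758.5174
Market HK$751.89 < fair HK$758.5174: forward underpriced → reverse cash-and-carry (short spot, go long the forward).
At maturity, profit = |F_mkt − F*| = |751.89 − 758.5174| = HK$6.63 per share

HK$6.63 per share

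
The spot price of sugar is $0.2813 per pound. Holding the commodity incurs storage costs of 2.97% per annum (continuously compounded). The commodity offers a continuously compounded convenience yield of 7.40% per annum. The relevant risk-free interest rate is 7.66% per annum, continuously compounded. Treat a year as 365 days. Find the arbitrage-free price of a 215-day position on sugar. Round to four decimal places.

Net carry = r + u − y = 0.0766 + 0.0297 − 0.0740 = 0.0323
F = S·e^((r+u−y)T) = 0.2813 · e^(0.0323 × 215/365) = 0.2813 · e^0.019026
= 0.2813 × 1.019208 = $0.2867 per pound

$0.2867 per pound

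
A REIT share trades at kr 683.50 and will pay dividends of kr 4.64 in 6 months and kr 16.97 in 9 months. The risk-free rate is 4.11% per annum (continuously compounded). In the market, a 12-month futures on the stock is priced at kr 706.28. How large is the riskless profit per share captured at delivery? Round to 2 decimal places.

kr 15.98 per share

PV(dividends) I = 4.64·e^(−0.0411·6/12) + 16.97·e^(−0.0411·9/12) = 21.0005
Fair futures F* = (S − I)·e^(rT) = (683.50 − 21.0005)·e^0.041100 = 662.4995 × 1.041956 = 690.2953
Market kr 706.28 > fair 690.2953: forward overpriced → cash-and-carry (borrow at r, buy the stock and collect the dividends, short the forward).
Profit at T = |F_mkt − F*| = |706.28 − 690.2953| = kr 15.98 per share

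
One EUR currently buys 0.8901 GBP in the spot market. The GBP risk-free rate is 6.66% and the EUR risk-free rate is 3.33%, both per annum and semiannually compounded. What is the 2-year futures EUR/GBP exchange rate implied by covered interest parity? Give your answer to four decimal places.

0.9499

By covered interest parity, F = S · (1+r_GBP/2)^(2T) / (1+r_EUR/2)^(2T)
= 0.8901 × 1.140002 / 1.068282 = 0.8901 × 1.067136
F = 0.9499 GBP per EUR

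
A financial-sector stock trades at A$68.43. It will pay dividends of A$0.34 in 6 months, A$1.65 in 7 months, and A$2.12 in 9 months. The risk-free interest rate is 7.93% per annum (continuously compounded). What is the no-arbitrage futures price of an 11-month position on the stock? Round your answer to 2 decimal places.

A$69.40

PV(dividends) I = 0.34·e^(−0.0793·6/12) + 1.65·e^(−0.0793·7/12) + 2.12·e^(−0.0793·9/12)
I = 0.3268 + 1.5754 + 1.9976 = 3.8998
F = (S − I)·e^(rT) = (68.43 − 3.8998) · e^(0.0793·11/12)
= 64.5302 · e^0.072692 = 64.5302 × 1.075399 = A$69.40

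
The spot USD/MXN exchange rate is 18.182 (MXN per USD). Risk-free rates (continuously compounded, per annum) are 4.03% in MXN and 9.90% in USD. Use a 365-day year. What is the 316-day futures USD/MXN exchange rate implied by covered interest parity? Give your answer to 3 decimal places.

17.281

F = S·e^((r_MXN − r_USD)T) = 18.182 · e^((0.0403 − 0.0990) × 316/365)
= 18.182 · e^-0.050820 = 18.182 × 0.950450
F = 17.281 MXN per USD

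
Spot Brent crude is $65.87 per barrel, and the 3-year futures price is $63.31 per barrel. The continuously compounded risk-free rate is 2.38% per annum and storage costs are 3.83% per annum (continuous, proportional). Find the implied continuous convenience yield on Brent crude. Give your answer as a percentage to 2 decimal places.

7.53%

F = S·e^((r+u−y)T) ⇒ (r+u−y) = ln(F/S)/T
ln(63.31/65.87) = -0.039640; /T ⇒ -0.013213
y = r + u − ln(F/S)/T = 0.0238 + 0.0383 + 0.013213 = 0.075313
y = 7.53%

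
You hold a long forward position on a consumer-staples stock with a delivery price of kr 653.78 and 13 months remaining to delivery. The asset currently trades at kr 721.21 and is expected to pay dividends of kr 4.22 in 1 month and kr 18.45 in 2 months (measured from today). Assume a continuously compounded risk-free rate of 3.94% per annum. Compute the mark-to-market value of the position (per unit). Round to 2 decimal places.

kr 72.21

PV(remaining dividends) I = 4.22·e^(−0.0394·1/12) + 18.45·e^(−0.0394·2/12) = 22.5354
Current forward F = (S − I)·e^(rT) = (721.21 − 22.5354)·e^(0.0394·13/12) = 698.6746 × 1.043607 = 729.1417
Value (long) = (F − K)·e^(−rT) = (729.1417 − 653.78) × 0.958215 = 72.2127
Value = kr 72.21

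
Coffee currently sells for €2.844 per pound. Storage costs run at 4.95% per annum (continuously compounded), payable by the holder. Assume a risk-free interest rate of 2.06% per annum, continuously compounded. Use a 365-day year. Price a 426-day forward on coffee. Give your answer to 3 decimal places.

€3.086 per pound

Net carry = r + u − y = 0.0206 + 0.0495 − 0.0000 = 0.0701
F = S·e^((r+u−y)T) = 2.844 · e^(0.0701 × 426/365) = 2.844 · e^0.081815
= 2.844 × 1.085255 = €3.086 per pound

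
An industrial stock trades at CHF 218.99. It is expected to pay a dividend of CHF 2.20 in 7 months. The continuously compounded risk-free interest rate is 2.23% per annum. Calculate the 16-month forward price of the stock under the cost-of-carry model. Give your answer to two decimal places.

CHF 223.36

PV(dividends) I = 2.20·e^(−0.0223·7/12)
I = 2.1716
F = (S − I)·e^(rT) = (218.99 − 2.1716) · e^(0.0223·16/12)
= 216.8184 · e^0.029733 = 216.8184 × 1.030179 = CHF 223.36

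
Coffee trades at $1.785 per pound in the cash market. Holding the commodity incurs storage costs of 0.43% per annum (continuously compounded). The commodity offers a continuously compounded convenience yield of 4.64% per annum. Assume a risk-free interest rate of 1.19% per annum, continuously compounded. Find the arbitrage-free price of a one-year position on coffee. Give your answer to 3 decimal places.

Net carry = r + u − y = 0.0119 + 0.0043 − 0.0464 = -0.0302
F = S·e^((r+u−y)T) = 1.785 · e^(-0.0302 × 12/12) = 1.785 · e^-0.030200
= 1.785 × 0.970251 = $1.732 per pound

$1.732 per pound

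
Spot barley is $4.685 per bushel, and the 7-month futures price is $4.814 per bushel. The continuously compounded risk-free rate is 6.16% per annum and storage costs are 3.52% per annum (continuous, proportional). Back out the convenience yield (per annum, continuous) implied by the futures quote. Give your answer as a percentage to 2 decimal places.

5.02%

F = S·e^((r+u−y)T) ⇒ (r+u−y) = ln(F/S)/T
ln(4.814/4.685) = 0.027162; /T ⇒ 0.046563
y = r + u − ln(F/S)/T = 0.0616 + 0.0352 − 0.046563 = 0.050237
y = 5.02%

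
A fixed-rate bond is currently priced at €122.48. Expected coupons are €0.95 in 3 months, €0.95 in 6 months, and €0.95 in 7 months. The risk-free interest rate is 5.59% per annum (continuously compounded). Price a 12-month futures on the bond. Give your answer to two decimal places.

PV(coupons) I = 0.95·e^(−0.0559·3/12) + 0.95·e^(−0.0559·6/12) + 0.95·e^(−0.0559·7/12)
I = 0.9368 + 0.9238 + 0.9195 = 2.7801
F = (S − I)·e^(rT) = (122.48 − 2.7801) · e^(0.0559·12/12)
= 119.6999 · e^0.055900 = 119.6999 × 1.057492 = €126.58

€126.58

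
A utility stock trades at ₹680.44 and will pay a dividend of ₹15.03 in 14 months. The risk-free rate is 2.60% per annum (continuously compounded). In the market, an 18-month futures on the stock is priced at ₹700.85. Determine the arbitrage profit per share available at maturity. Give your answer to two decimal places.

PV(dividends) I = 15.03·e^(−0.0260·14/12) = 14.5809
Fair futures F* = (S − I)·e^(rT) = (680.44 − 14.5809)·e^0.039000 = 665.8591 × 1.039770 = 692.3403
Market ₹700.85 > fair 692.3403: forward overpriced → cash-and-carry (borrow at r, buy the stock and collect the dividends, short the forward).
Profit at T = |F_mkt − F*| = |700.85 − 692.3403| = ₹8.51 per share

₹8.51 per share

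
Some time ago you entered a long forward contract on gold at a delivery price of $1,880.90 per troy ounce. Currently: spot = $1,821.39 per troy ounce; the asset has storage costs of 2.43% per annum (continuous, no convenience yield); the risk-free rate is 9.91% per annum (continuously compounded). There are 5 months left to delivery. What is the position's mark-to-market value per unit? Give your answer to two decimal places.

Current fair forward for the remaining 5 months: F = S·e^((r + u)·T), (r + u) = 0.0991 + 0.0243 = 0.1234
F = 1821.39 · e^(0.1234 × 5/12) = 1821.39 × 1.05276145 = 1917.4892
Value of long forward = (F − K)·e^(−rT) = (1917.4892 − 1880.90) · e^(−0.0991·5/12)
= 36.5892 × 0.95954922 = 35.11

$35.11 per troy ounce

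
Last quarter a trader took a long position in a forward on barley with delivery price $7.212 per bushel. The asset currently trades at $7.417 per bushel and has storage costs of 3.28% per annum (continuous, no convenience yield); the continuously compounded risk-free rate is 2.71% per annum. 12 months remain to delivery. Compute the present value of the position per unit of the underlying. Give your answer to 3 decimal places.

Current fair forward for the remaining 12 months: F = S·e^((r + u)·T), (r + u) = 0.0271 + 0.0328 = 0.0599
F = 7.417 · e^(0.0599 × 12/12) = 7.417 × 1.061730 = 7.8749
Value of long forward = (F − K)·e^(−rT) = (7.8749 − 7.212) · e^(−0.0271·12/12)
= 0.6629 × 0.973264 = 0.645

$0.645 per bushel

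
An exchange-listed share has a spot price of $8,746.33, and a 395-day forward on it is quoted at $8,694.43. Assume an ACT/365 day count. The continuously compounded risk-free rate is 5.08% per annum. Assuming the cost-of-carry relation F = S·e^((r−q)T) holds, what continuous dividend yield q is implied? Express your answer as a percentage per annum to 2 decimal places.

From F = S·e^((r−q)T): (r − q) = ln(F/S)/T
ln(8694.43/8746.33) = ln(0.994066) = -0.005952
(r − q) = -0.005952 / (395/365) = -0.005500
q = r − ln(F/S)/T = 0.0508 + 0.005500 = 0.056300
q = 5.63%

5.63%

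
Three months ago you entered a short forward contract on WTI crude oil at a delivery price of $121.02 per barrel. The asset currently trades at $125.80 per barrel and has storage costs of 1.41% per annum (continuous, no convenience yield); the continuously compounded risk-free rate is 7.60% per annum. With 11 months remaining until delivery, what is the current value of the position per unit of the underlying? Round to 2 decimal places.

Current fair forward for the remaining 11 months: F = S·e^((r + u)·T), (r + u) = 0.0760 + 0.0141 = 0.0901
F = 125.80 · e^(0.0901 × 11/12) = 125.80 × 1.086098 = 136.6311
Value of long forward = (F − K)·e^(−rT) = (136.6311 − 121.02) · e^(−0.0760·11/12)
= 15.6111 × 0.932705 = 14.56
Short position value = −(long value) = -$14.56

-$14.56 per barrel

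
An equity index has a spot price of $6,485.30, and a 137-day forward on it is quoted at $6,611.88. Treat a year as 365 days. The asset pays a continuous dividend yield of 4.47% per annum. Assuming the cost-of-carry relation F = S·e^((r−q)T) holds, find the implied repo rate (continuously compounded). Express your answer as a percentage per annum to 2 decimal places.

From F = S·e^((r−q)T): (r − q) = ln(F/S)/T
ln(6611.88/6485.30) = ln(1.019518) = 0.019330
(r − q) = 0.019330 / (137/365) = 0.051500
r = ln(F/S)/T + q = 0.051500 + 0.0447 = 0.096200
r = 9.62%

9.62%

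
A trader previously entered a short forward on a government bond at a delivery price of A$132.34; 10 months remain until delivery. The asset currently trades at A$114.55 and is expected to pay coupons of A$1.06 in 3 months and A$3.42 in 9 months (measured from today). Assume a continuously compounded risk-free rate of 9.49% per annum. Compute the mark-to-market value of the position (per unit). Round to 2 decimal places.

A$11.95

PV(remaining coupons) I = 1.06·e^(−0.0949·3/12) + 3.42·e^(−0.0949·9/12) = 4.2202
Current forward F = (S − I)·e^(rT) = (114.55 − 4.2202)·e^(0.0949·10/12) = 110.3298 × 1.082295 = 119.4094
Value (long) = (F − K)·e^(−rT) = (119.4094 − 132.34) × 0.923963 = -11.9474
Short position value = −(long value) = A$11.95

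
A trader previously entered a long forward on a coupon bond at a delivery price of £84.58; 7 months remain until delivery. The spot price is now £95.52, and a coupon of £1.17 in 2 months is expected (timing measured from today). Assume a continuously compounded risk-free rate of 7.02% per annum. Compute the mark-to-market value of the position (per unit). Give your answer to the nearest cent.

PV(remaining coupons) I = 1.17·e^(−0.0702·2/12) = 1.1564
Current forward F = (S − I)·e^(rT) = (95.52 − 1.1564)·e^(0.0702·7/12) = 94.3636 × 1.041800 = 98.3080
Value (long) = (F − K)·e^(−rT) = (98.3080 − 84.58) × 0.959877 = 13.1772
Value = £13.18

£13.18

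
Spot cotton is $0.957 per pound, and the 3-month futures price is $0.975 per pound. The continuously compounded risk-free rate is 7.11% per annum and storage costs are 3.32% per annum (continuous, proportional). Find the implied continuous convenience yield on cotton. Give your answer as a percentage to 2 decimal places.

F = S·e^((r+u−y)T) ⇒ (r+u−y) = ln(F/S)/T
ln(0.975/0.957) = 0.018634; /T ⇒ 0.074536
y = r + u − ln(F/S)/T = 0.0711 + 0.0332 − 0.074536 = 0.029764
y = 2.98%

2.98%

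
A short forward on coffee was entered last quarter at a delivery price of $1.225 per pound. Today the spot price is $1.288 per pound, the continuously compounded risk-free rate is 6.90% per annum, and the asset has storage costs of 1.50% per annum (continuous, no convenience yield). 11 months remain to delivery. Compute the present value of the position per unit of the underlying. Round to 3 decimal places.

-$0.156 per pound

Current fair forward for the remaining 11 months: F = S·e^((r + u)·T), (r + u) = 0.0690 + 0.0150 = 0.0840
F = 1.288 · e^(0.0840 × 11/12) = 1.288 × 1.080042 = 1.3911
Value of long forward = (F − K)·e^(−rT) = (1.3911 − 1.225) · e^(−0.0690·11/12)
= 0.1661 × 0.938709 = 0.156
Short position value = −(long value) = -$0.156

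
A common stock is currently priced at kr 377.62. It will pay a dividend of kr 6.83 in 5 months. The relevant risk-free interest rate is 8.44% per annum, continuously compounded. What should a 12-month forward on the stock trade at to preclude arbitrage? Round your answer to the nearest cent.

PV(dividends) I = 6.83·e^(−0.0844·5/12)
I = 6.5940
F = (S − I)·e^(rT) = (377.62 − 6.5940) · e^(0.0844·12/12)
= 371.0260 · e^0.084400 = 371.0260 × 1.088064 = kr 403.70

kr 403.70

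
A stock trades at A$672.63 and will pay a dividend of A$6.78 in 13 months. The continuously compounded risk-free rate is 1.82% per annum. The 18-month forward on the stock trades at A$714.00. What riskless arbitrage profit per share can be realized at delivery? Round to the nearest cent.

A$29.59 per share

PV(dividends) I = 6.78·e^(−0.0182·13/12) = 6.6476
Fair forward F* = (S − I)·e^(rT) = (672.63 − 6.6476)·e^0.027300 = 665.9824 × 1.027676 = 684.4141
Market A$714.00 > fair 684.4141: forward overpriced → cash-and-carry (borrow at r, buy the stock and collect the dividends, short the forward).
Profit at T = |F_mkt − F*| = |714.00 − 684.4141| = A$29.59 per share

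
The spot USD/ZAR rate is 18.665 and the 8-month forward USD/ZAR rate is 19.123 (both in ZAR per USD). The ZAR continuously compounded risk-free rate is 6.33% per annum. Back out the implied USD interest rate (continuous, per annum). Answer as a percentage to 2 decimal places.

F = S·e^((r_ZAR − r_USD)T) ⇒ r_USD = r_ZAR − ln(F/S)/T
ln(19.123/18.665) = 0.024242; /(8/12) = 0.036363
r_USD = 0.0633 − 0.036363 = 0.026937
r_USD = 2.69%

2.69%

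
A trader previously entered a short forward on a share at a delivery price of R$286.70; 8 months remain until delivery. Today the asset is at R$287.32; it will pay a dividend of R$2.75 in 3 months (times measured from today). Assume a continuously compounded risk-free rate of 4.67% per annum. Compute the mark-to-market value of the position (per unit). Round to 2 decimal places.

PV(remaining dividends) I = 2.75·e^(−0.0467·3/12) = 2.7181
Current forward F = (S − I)·e^(rT) = (287.32 − 2.7181)·e^(0.0467·8/12) = 284.6019 × 1.031623 = 293.6019
Value (long) = (F − K)·e^(−rT) = (293.6019 − 286.70) × 0.969346 = 6.6903
Short position value = −(long value) = -R$6.69

-R$6.69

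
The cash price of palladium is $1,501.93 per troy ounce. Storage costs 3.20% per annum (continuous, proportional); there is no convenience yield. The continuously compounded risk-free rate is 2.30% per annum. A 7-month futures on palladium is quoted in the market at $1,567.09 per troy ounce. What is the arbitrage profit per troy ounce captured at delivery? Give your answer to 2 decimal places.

$16.19 per troy ounce

Fair futures: F* = S·e^(carry·T), with carry = (r + u) = 0.0230 + 0.0320 = 0.0550
F* = 1501.93 · e^(0.0550 × 7/12) = 1501.93 · e^0.03208333 = 1501.93 × 1.03260355 = $1550.8982
Market $1567.09 > fair $1550.8982: forward overpriced → cash-and-carry (buy spot, short the forward).
At maturity, profit = |F_mkt − F*| = |1567.09 − 1550.8982| = $16.19 per troy ounce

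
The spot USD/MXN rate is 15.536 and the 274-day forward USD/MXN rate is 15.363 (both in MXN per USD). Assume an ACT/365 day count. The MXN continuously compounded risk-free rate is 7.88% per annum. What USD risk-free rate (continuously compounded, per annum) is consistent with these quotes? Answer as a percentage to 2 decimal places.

F = S·e^((r_MXN − r_USD)T) ⇒ r_USD = r_MXN − ln(F/S)/T
ln(15.363/15.536) = -0.011198; /(274/365) = -0.014917
r_USD = 0.0788 + 0.014917 = 0.093717
r_USD = 9.37%

9.37%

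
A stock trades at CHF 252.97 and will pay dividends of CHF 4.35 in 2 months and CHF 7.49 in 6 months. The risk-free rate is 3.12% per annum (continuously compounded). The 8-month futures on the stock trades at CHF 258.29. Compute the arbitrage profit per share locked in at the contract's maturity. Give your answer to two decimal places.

CHF 11.95 per share

PV(dividends) I = 4.35·e^(−0.0312·2/12) + 7.49·e^(−0.0312·6/12) = 11.7015
Fair futures F* = (S − I)·e^(rT) = (252.97 − 11.7015)·e^0.020800 = 241.2685 × 1.021018 = 246.3395
Market CHF 258.29 > fair 246.3395: forward overpriced → cash-and-carry (borrow at r, buy the stock and collect the dividends, short the forward).
Profit at T = |F_mkt − F*| = |258.29 − 246.3395| = CHF 11.95 per share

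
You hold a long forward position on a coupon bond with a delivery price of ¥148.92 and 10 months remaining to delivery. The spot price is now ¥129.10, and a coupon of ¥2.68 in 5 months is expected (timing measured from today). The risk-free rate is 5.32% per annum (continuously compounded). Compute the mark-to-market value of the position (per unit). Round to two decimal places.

PV(remaining coupons) I = 2.68·e^(−0.0532·5/12) = 2.6212
Current forward F = (S − I)·e^(rT) = (129.10 − 2.6212)·e^(0.0532·10/12) = 126.4788 × 1.045331 = 132.2122
Value (long) = (F − K)·e^(−rT) = (132.2122 − 148.92) × 0.956635 = -15.9833
Value = -¥15.98

-¥15.98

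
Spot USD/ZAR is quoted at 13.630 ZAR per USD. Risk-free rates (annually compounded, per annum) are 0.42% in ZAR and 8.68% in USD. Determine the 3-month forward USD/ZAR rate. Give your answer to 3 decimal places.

13.363

By covered interest parity, F = S · (1+r_ZAR)^T / (1+r_USD)^T
= 13.630 × 1.001048 / 1.021027 = 13.630 × 0.980432
F = 13.363 ZAR per USD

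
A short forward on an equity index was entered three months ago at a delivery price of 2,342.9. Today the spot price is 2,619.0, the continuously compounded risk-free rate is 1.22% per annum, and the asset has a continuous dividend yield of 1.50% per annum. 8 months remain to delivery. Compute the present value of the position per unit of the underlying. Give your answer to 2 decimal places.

-269.02

Current fair forward for the remaining 8 months: F = S·e^((r − q)·T), (r − q) = 0.0122 − 0.0150 = -0.0028
F = 2619.0 · e^(-0.0028 × 8/12) = 2619.0 × 0.99813507 = 2614.1157
Value of long forward = (F − K)·e^(−rT) = (2614.1157 − 2342.9) · e^(−0.0122·8/12)
= 271.2157 × 0.99189965 = 269.02
Short position value = −(long value) = -269.02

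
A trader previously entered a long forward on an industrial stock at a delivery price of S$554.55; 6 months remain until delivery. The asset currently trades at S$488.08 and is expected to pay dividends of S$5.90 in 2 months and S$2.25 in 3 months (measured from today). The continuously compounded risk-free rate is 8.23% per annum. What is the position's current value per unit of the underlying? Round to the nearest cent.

PV(remaining dividends) I = 5.90·e^(−0.0823·2/12) + 2.25·e^(−0.0823·3/12) = 8.0238
Current forward F = (S − I)·e^(rT) = (488.08 − 8.0238)·e^(0.0823·6/12) = 480.0562 × 1.042008 = 500.2224
Value (long) = (F − K)·e^(−rT) = (500.2224 − 554.55) × 0.959685 = -52.1374
Value = -S$52.14

-S$52.14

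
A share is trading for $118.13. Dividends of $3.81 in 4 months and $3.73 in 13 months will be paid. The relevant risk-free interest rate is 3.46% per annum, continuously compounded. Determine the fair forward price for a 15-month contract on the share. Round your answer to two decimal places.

$115.67

PV(dividends) I = 3.81·e^(−0.0346·4/12) + 3.73·e^(−0.0346·13/12)
I = 3.7663 + 3.5928 = 7.3591
F = (S − I)·e^(rT) = (118.13 − 7.3591) · e^(0.0346·15/12)
= 110.7709 · e^0.043250 = 110.7709 × 1.044199 = $115.67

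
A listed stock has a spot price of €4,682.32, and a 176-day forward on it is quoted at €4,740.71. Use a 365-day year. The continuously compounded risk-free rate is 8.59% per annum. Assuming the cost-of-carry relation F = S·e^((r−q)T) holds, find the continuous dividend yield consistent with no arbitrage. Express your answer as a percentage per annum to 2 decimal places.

From F = S·e^((r−q)T): (r − q) = ln(F/S)/T
ln(4740.71/4682.32) = ln(1.012470) = 0.012393
(r − q) = 0.012393 / (176/365) = 0.025701
q = r − ln(F/S)/T = 0.0859 − 0.025701 = 0.060199
q = 6.02%

6.02%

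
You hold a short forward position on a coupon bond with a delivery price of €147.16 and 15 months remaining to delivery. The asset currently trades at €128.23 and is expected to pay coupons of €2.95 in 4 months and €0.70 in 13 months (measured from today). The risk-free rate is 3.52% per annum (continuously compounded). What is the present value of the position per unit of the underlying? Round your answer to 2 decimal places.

PV(remaining coupons) I = 2.95·e^(−0.0352·4/12) + 0.70·e^(−0.0352·13/12) = 3.5894
Current forward F = (S − I)·e^(rT) = (128.23 − 3.5894)·e^(0.0352·15/12) = 124.6406 × 1.044982 = 130.2472
Value (long) = (F − K)·e^(−rT) = (130.2472 − 147.16) × 0.956954 = -16.1848
Short position value = −(long value) = €16.18

€16.18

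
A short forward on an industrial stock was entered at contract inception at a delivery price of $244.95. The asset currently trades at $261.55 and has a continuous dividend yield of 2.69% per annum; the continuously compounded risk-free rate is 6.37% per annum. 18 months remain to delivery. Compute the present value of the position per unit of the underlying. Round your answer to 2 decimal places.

Current fair forward for the remaining 18 months: F = S·e^((r − q)·T), (r − q) = 0.0637 − 0.0269 = 0.0368
F = 261.55 · e^(0.0368 × 18/12) = 261.55 × 1.056752 = 276.3935
Value of long forward = (F − K)·e^(−rT) = (276.3935 − 244.95) · e^(−0.0637·18/12)
= 31.4435 × 0.908873 = 28.58
Short position value = −(long value) = -$28.58

-$28.58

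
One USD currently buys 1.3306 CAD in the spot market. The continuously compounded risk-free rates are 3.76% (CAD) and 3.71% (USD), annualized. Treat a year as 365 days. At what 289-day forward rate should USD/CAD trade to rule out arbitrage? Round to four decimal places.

F = S·e^((r_CAD − r_USD)T) = 1.3306 · e^((0.0376 − 0.0371) × 289/365)
= 1.3306 · e^0.000396 = 1.3306 × 1.000396
F = 1.3311 CAD per USD

1.3311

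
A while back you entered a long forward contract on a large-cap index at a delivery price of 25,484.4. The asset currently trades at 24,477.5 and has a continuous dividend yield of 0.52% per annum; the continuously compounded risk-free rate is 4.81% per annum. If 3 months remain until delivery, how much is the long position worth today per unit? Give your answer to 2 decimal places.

Current fair forward for the remaining 3 months: F = S·e^((r − q)·T), (r − q) = 0.0481 − 0.0052 = 0.0429
F = 24477.5 · e^(0.0429 × 3/12) = 24477.5 × 1.01078272 = 24741.4340
Value of long forward = (F − K)·e^(−rT) = (24741.4340 − 25484.4) · e^(−0.0481·3/12)
= -742.9660 × 0.98804701 = -734.09

-734.09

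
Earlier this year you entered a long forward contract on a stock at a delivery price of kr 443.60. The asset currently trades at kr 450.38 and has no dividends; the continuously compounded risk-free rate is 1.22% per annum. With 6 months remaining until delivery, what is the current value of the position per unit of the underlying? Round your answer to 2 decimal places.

kr 9.48

Current fair forward for the remaining 6 months: F = S·e^(r·T), r = 0.0122
F = 450.38 · e^(0.0122 × 6/12) = 450.38 × 1.006119 = 453.1359
Value of long forward = (F − K)·e^(−rT) = (453.1359 − 443.60) · e^(−0.0122·6/12)
= 9.5359 × 0.993919 = 9.48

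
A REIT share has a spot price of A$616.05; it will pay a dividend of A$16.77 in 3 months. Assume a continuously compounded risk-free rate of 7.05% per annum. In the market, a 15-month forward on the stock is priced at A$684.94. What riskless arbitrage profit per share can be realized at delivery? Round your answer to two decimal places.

A$30.13 per share

PV(dividends) I = 16.77·e^(−0.0705·3/12) = 16.4770
Fair forward F* = (S − I)·e^(rT) = (616.05 − 16.4770)·e^0.088125 = 599.5730 × 1.092125 = 654.8087
Market A$684.94 > fair 654.8087: forward overpriced → cash-and-carry (borrow at r, buy the stock and collect the dividends, short the forward).
Profit at T = |F_mkt − F*| = |684.94 − 654.8087| = A$30.13 per share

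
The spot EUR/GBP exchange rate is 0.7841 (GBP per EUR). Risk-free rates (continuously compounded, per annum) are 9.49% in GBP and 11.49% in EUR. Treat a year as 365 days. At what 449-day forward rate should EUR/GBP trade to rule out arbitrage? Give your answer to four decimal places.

0.7650

F = S·e^((r_GBP − r_EUR)T) = 0.7841 · e^((0.0949 − 0.1149) × 449/365)
= 0.7841 · e^-0.024603 = 0.7841 × 0.975697
F = 0.7650 GBP per EUR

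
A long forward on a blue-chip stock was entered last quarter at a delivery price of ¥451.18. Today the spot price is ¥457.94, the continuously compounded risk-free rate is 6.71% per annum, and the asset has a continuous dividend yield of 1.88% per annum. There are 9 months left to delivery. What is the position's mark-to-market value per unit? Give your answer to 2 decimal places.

¥22.49

Current fair forward for the remaining 9 months: F = S·e^((r − q)·T), (r − q) = 0.0671 − 0.0188 = 0.0483
F = 457.94 · e^(0.0483 × 9/12) = 457.94 × 1.036889 = 474.8329
Value of long forward = (F − K)·e^(−rT) = (474.8329 − 451.18) · e^(−0.0671·9/12)
= 23.6529 × 0.950920 = 22.49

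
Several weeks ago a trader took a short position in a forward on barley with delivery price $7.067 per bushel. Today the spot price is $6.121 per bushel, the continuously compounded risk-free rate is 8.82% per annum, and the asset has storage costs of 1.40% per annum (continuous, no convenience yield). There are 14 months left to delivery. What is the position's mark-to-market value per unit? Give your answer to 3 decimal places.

Current fair forward for the remaining 14 months: F = S·e^((r + u)·T), (r + u) = 0.0882 + 0.0140 = 0.1022
F = 6.121 · e^(0.1022 × 14/12) = 6.121 × 1.126633 = 6.8961
Value of long forward = (F − K)·e^(−rT) = (6.8961 − 7.067) · e^(−0.0882·14/12)
= -0.1709 × 0.902217 = -0.154
Short position value = −(long value) = $0.154

$0.154 per bushel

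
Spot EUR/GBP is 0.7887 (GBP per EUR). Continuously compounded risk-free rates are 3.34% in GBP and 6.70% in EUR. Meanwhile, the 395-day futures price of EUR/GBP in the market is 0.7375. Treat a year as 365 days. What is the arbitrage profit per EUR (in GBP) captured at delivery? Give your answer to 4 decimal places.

0.0230 per EUR (in GBP)

Fair futures: F* = S·e^(carry·T), with carry = (r_GBP − r_EUR) = 0.0334 − 0.0670 = -0.0336
F* = 0.7887 · e^(-0.0336 × 395/365) = 0.7887 · e^-0.036362 = 0.7887 × 0.964291 = 0.7605
Market 0.7375 < fair 0.7605: forward underpriced → reverse cash-and-carry (short spot, go long the forward).
At maturity, profit = |F_mkt − F*| = |0.7375 − 0.7605| = 0.0230 per EUR (in GBP)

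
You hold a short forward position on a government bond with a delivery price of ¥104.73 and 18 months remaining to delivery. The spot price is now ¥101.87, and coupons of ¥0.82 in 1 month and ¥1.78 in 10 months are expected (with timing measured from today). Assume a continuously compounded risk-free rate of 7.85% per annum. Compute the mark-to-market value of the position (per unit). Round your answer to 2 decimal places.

PV(remaining coupons) I = 0.82·e^(−0.0785·1/12) + 1.78·e^(−0.0785·10/12) = 2.4819
Current forward F = (S − I)·e^(rT) = (101.87 − 2.4819)·e^(0.0785·18/12) = 99.3881 × 1.124963 = 111.8079
Value (long) = (F − K)·e^(−rT) = (111.8079 − 104.73) × 0.888918 = 6.2917
Short position value = −(long value) = -¥6.29

-¥6.29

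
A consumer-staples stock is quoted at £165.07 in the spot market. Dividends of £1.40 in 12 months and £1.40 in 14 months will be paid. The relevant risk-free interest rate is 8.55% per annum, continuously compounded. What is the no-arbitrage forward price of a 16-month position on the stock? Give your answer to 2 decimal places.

£182.14

PV(dividends) I = 1.40·e^(−0.0855·12/12) + 1.40·e^(−0.0855·14/12)
I = 1.2853 + 1.2671 = 2.5524
F = (S − I)·e^(rT) = (165.07 − 2.5524) · e^(0.0855·16/12)
= 162.5176 · e^0.114000 = 162.5176 × 1.120752 = £182.14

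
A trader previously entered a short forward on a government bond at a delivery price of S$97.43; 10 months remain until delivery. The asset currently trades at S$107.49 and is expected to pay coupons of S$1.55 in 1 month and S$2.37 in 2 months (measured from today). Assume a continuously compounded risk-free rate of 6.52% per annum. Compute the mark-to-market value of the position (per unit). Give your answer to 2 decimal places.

-S$11.33

PV(remaining coupons) I = 1.55·e^(−0.0652·1/12) + 2.37·e^(−0.0652·2/12) = 3.8860
Current forward F = (S − I)·e^(rT) = (107.49 − 3.8860)·e^(0.0652·10/12) = 103.6040 × 1.055836 = 109.3888
Value (long) = (F − K)·e^(−rT) = (109.3888 − 97.43) × 0.947116 = 11.3264
Short position value = −(long value) = -S$11.33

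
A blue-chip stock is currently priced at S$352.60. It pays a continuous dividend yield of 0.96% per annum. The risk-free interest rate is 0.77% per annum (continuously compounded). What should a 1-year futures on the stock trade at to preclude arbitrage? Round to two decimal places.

F = S·e^((r − q)T) = 352.60 · e^((0.0077 − 0.0096) × 12/12)
= 352.60 · e^-0.001900 = 352.60 × 0.998102
F = S$351.93

S$351.93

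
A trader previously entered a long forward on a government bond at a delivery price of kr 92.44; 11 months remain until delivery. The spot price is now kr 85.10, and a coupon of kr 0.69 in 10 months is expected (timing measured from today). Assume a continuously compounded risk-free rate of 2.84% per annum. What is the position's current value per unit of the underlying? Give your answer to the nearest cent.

PV(remaining coupons) I = 0.69·e^(−0.0284·10/12) = 0.6739
Current forward F = (S − I)·e^(rT) = (85.10 − 0.6739)·e^(0.0284·11/12) = 84.4261 × 1.026375 = 86.6528
Value (long) = (F − K)·e^(−rT) = (86.6528 − 92.44) × 0.974303 = -5.6385
Value = -kr 5.64

-kr 5.64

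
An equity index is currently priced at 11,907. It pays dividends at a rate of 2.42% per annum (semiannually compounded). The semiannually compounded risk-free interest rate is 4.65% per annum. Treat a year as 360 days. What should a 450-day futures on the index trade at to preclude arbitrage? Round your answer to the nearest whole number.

F = S · (1+r/2)^(2T) / (1+q/2)^(2T)
= 11907 × 1.059142 / 1.030525 = 11907 × 1.027769
F = 12,238

12,238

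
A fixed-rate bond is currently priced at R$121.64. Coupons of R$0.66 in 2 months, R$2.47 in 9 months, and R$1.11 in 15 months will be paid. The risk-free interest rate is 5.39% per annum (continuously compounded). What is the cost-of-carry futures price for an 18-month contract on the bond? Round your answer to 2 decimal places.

R$127.48

PV(coupons) I = 0.66·e^(−0.0539·2/12) + 2.47·e^(−0.0539·9/12) + 1.11·e^(−0.0539·15/12)
I = 0.6541 + 2.3721 + 1.0377 = 4.0639
F = (S − I)·e^(rT) = (121.64 − 4.0639) · e^(0.0539·18/12)
= 117.5761 · e^0.080850 = 117.5761 × 1.084208 = R$127.48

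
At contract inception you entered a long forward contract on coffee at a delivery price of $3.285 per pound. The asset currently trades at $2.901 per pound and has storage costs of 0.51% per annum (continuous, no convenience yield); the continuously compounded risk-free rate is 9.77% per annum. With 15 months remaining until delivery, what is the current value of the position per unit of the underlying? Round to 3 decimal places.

$0.012 per pound

Current fair forward for the remaining 15 months: F = S·e^((r + u)·T), (r + u) = 0.0977 + 0.0051 = 0.1028
F = 2.901 · e^(0.1028 × 15/12) = 2.901 × 1.137121 = 3.2988
Value of long forward = (F − K)·e^(−rT) = (3.2988 − 3.285) · e^(−0.0977·15/12)
= 0.0138 × 0.885038 = 0.012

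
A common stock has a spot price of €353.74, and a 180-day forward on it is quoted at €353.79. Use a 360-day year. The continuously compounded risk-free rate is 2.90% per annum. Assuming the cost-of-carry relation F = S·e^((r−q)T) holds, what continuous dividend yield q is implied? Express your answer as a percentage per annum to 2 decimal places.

2.87%

From F = S·e^((r−q)T): (r − q) = ln(F/S)/T
ln(353.79/353.74) = ln(1.000141) = 0.000141
(r − q) = 0.000141 / (180/360) = 0.000282
q = r − ln(F/S)/T = 0.0290 − 0.000282 = 0.028718
q = 2.87%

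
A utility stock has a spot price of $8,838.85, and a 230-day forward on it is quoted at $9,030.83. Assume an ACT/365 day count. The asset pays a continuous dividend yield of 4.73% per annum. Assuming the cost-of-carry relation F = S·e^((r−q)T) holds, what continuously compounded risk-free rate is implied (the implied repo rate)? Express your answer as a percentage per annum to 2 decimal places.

From F = S·e^((r−q)T): (r − q) = ln(F/S)/T
ln(9030.83/8838.85) = ln(1.021720) = 0.021487
(r − q) = 0.021487 / (230/365) = 0.034099
r = ln(F/S)/T + q = 0.034099 + 0.0473 = 0.081399
r = 8.14%

8.14%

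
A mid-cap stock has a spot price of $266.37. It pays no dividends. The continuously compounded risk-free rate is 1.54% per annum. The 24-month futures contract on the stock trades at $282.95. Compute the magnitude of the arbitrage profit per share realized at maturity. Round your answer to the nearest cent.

$8.25 per share

Fair futures: F* = S·e^(carry·T), with carry = r = 0.0154
F* = 266.37 · e^(0.0154 × 24/12) = 266.37 · e^0.030800 = 266.37 × 1.031279 = $274.7018
Market $282.95 > fair $274.7018: forward overpriced → cash-and-carry (buy spot, short the forward).
At maturity, profit = |F_mkt − F*| = |282.95 − 274.7018| = $8.25 per share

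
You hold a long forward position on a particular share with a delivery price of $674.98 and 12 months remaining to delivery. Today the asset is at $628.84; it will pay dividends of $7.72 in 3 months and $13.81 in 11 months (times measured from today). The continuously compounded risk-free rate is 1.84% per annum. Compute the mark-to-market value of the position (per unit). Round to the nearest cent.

-$55.10

PV(remaining dividends) I = 7.72·e^(−0.0184·3/12) + 13.81·e^(−0.0184·11/12) = 21.2636
Current forward F = (S − I)·e^(rT) = (628.84 − 21.2636)·e^(0.0184·12/12) = 607.5764 × 1.018570 = 618.8591
Value (long) = (F − K)·e^(−rT) = (618.8591 − 674.98) × 0.981768 = -55.0977
Value = -$55.10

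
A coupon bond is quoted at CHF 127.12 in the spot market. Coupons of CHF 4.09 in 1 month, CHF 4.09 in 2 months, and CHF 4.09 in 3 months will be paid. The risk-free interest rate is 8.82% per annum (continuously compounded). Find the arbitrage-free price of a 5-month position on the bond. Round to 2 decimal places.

PV(coupons) I = 4.09·e^(−0.0882·1/12) + 4.09·e^(−0.0882·2/12) + 4.09·e^(−0.0882·3/12)
I = 4.0600 + 4.0303 + 4.0008 = 12.0911
F = (S − I)·e^(rT) = (127.12 − 12.0911) · e^(0.0882·5/12)
= 115.0289 · e^0.036750 = 115.0289 × 1.037434 = CHF 119.33

CHF 119.33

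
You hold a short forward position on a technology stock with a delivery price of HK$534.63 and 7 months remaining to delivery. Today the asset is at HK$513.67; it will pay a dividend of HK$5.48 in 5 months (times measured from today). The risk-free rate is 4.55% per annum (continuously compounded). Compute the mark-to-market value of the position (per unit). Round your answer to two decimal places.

HK$12.33

PV(remaining dividends) I = 5.48·e^(−0.0455·5/12) = 5.3771
Current forward F = (S − I)·e^(rT) = (513.67 − 5.3771)·e^(0.0455·7/12) = 508.2929 × 1.026897 = 521.9645
Value (long) = (F − K)·e^(−rT) = (521.9645 − 534.63) × 0.973807 = -12.3338
Short position value = −(long value) = HK$12.33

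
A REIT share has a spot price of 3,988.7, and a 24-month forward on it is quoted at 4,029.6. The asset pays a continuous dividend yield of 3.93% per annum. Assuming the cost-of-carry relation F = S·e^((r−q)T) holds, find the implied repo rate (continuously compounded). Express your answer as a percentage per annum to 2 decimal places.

From F = S·e^((r−q)T): (r − q) = ln(F/S)/T
ln(4029.6/3988.7) = ln(1.010254) = 0.010202
(r − q) = 0.010202 / (24/12) = 0.005101
r = ln(F/S)/T + q = 0.005101 + 0.0393 = 0.044401
r = 4.44%

4.44%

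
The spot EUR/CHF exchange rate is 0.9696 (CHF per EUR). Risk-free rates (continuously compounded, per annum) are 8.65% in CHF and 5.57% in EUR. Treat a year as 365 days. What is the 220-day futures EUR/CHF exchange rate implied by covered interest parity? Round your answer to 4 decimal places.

F = S·e^((r_CHF − r_EUR)T) = 0.9696 · e^((0.0865 − 0.0557) × 220/365)
= 0.9696 · e^0.018564 = 0.9696 × 1.018737
F = 0.9878 CHF per EUR

0.9878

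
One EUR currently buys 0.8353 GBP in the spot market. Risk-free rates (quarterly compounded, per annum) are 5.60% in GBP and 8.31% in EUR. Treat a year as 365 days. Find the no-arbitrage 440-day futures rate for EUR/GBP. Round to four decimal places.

By covered interest parity, F = S · (1+r_GBP/4)^(4T) / (1+r_EUR/4)^(4T)
= 0.8353 × 1.069337 / 1.104231 = 0.8353 × 0.968400
F = 0.8089 GBP per EUR

0.8089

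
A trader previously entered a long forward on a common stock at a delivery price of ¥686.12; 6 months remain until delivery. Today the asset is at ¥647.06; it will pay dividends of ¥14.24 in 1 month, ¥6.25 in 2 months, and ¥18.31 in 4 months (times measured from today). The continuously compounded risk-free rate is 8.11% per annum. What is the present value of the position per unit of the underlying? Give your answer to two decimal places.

-¥49.93

PV(remaining dividends) I = 14.24·e^(−0.0811·1/12) + 6.25·e^(−0.0811·2/12) + 18.31·e^(−0.0811·4/12) = 38.1318
Current forward F = (S − I)·e^(rT) = (647.06 − 38.1318)·e^(0.0811·6/12) = 608.9282 × 1.041383 = 634.1275
Value (long) = (F − K)·e^(−rT) = (634.1275 − 686.12) × 0.960261 = -49.9264
Value = -¥49.93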